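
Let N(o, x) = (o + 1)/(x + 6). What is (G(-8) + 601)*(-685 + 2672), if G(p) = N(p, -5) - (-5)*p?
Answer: 1100798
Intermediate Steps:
N(o, x) = (1 + o)/(6 + x)
G(p) = 1 + 6*p (G(p) = (1 + p)/(6 - 5) - (-5)*p = (1 + p)/1 + 5*p = 1*(1 + p) + 5*p = (1 + p) + 5*p = 1 + 6*p)
(G(-8) + 601)*(-685 + 2672) = ((1 + 6*(-8)) + 601)*(-685 + 2672) = ((1 - 48) + 601)*1987 = (-47 + 601)*1987 = 554*1987 = 1100798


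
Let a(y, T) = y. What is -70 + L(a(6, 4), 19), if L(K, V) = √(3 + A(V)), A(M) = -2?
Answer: -69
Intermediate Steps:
L(K, V) = 1 (L(K, V) = √(3 - 2) = √1 = 1)
-70 + L(a(6, 4), 19) = -70 + 1 = -69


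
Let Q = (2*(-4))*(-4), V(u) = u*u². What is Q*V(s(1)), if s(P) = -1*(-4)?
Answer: 2048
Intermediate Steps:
s(P) = 4
V(u) = u³
Q = 32 (Q = -8*(-4) = 32)
Q*V(s(1)) = 32*4³ = 32*64 = 2048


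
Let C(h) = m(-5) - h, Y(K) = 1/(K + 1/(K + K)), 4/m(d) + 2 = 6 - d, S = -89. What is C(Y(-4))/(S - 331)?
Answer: -17/10395 ≈ -0.0016354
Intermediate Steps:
m(d) = 4/(4 - d) (m(d) = 4/(-2 + (6 - d)) = 4/(4 - d))
Y(K) = 1/(K + 1/(2*K))
C(h) = 4/9 - h (C(h) = -4/(-4 - 5) - h = -4/(-9) - h = -4*(-1/9) - h = 4/9 - h)
C(Y(-4))/(S - 331) = (4/9 - 2*(-4)/(1 + 2*(-4)**2))/(-89 - 331) = (4/9 - 2*(-4)/(1 + 2*16))/(-420) = -(4/9 - 2*(-4)/(1 + 32))/420 = -(4/9 - 2*(-4)/33)/420 = -(4/9 - 1*(-8/33))/420 = -(4/9 + 8/33)/420 = -1/420*68/99 = -17/10395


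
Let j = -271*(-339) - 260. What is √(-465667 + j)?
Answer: 9*I*√4618 ≈ 611.6*I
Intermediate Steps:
j = 91609 (j = 91869 - 260 = 91609)
√(-465667 + j) = √(-465667 + 91609) = √(-374058) = 9*I*√4618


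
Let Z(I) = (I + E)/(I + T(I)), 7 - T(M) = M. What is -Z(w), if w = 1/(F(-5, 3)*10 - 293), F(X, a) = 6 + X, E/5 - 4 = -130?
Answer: 178291/1981 ≈ 90.000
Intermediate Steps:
E = -630 (E = 20 + 5*(-130) = 20 - 650 = -630)
T(M) = 7 - M
w = -1/283 (w = 1/((6 - 5)*10 - 293) = 1/(1*10 - 293) = 1/(10 - 293) = 1/(-283) = -1/283 ≈ -0.0035336)
Z(I) = -90 + I/7 (Z(I) = (I - 630)/(I + (7 - I)) = (-630 + I)/7 = (-630 + I)*(⅐) = -90 + I/7)
-Z(w) = -(-90 + (⅐)*(-1/283)) = -(-90 - 1/1981) = -1*(-178291/1981) = 178291/1981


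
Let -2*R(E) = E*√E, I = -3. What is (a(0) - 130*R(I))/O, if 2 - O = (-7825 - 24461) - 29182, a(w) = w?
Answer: -13*I*√3/4098 ≈ -0.0054945*I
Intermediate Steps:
O = 61470 (O = 2 - ((-7825 - 24461) - 29182) = 2 - (-32286 - 29182) = 2 - 1*(-61468) = 2 + 61468 = 61470)
R(E) = -E^(3/2)/2 (R(E) = -E*√E/2 = -E^(3/2)/2)
(a(0) - 130*R(I))/O = (0 - (-65)*(-3)^(3/2))/61470 = (0 - (-65)*(-3*I*√3))*(1/61470) = (0 - 195*I*√3)*(1/61470) = -195*I*√3*(1/61470) = -13*I*√3/4098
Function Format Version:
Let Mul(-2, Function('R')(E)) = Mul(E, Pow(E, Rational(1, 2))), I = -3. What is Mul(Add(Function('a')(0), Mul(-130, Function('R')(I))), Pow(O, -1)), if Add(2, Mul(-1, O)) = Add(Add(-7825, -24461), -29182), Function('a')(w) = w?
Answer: Mul(Rational(-13, 4098), I, Pow(3, Rational(1, 2))) ≈ Mul(-0.0054945, I)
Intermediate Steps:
O = 61470 (O = Add(2, Mul(-1, Add(Add(-7825, -24461), -29182))) = Add(2, Mul(-1, Add(-32286, -29182))) = Add(2, Mul(-1, -61468)) = Add(2, 61468) = 61470)
Function('R')(E) = Mul(Rational(-1, 2), Pow(E, Rational(3, 2))) (Function('R')(E) = Mul(Rational(-1, 2), Mul(E, Pow(E, Rational(1, 2)))) = Mul(Rational(-1, 2), Pow(E, Rational(3, 2))))
Mul(Add(Function('a')(0), Mul(-130, Function('R')(I))), Pow(O, -1)) = Mul(Add(0, Mul(-130, Mul(Rational(-1, 2), Pow(-3, Rational(3, 2))))), Pow(61470, -1)) = Mul(Add(0, Mul(-130, Mul(Rational(-1, 2), Mul(-3, I, Pow(3, Rational(1, 2)))))), Rational(1, 61470)) = Mul(Add(0, Mul(-130, Mul(Rational(3, 2), I, Pow(3, Rational(1, 2))))), Rational(1, 61470)) = Mul(Add(0, Mul(-195, I, Pow(3, Rational(1, 2)))), Rational(1, 61470)) = Mul(Mul(-195, I, Pow(3, Rational(1, 2))), Rational(1, 61470)) = Mul(Rational(-13, 4098), I, Pow(3, Rational(1, 2)))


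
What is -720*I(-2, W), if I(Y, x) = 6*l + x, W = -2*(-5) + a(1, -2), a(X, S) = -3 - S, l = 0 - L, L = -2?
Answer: -15120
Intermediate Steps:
l = 2 (l = 0 - 1*(-2) = 0 + 2 = 2)
W = 9 (W = -2*(-5) + (-3 - 1*(-2)) = 10 + (-3 + 2) = 10 - 1 = 9)
I(Y, x) = 12 + x (I(Y, x) = 6*2 + x = 12 + x)
-720*I(-2, W) = -720*(12 + 9) = -720*21 = -15120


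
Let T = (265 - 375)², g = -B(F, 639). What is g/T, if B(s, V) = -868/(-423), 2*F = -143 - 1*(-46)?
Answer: -217/1279575 ≈ -0.00016959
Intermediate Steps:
F = -97/2 (F = (-143 - 1*(-46))/2 = (-143 + 46)/2 = (½)*(-97) = -97/2 ≈ -48.500)
B(s, V) = 868/423 (B(s, V) = -868*(-1/423) = 868/423)
g = -868/423 (g = -1*868/423 = -868/423 ≈ -2.0520)
T = 12100 (T = (-110)² = 12100)
g/T = -868/423/12100 = -868/423*1/12100 = -217/1279575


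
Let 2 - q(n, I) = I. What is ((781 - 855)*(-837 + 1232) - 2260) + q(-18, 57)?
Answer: -31545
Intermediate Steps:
q(n, I) = 2 - I
((781 - 855)*(-837 + 1232) - 2260) + q(-18, 57) = ((781 - 855)*(-837 + 1232) - 2260) + (2 - 1*57) = (-74*395 - 2260) + (2 - 57) = (-29230 - 2260) - 55 = -31490 - 55 = -31545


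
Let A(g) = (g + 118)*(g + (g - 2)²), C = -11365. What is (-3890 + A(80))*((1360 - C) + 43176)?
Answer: 68008150382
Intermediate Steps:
A(g) = (118 + g)*(g + (-2 + g)²)
(-3890 + A(80))*((1360 - C) + 43176) = (-3890 + (472 + 80³ - 350*80 + 115*80²))*((1360 - 1*(-11365)) + 43176) = (-3890 + (472 + 512000 - 28000 + 115*6400))*((1360 + 11365) + 43176) = (-3890 + (472 + 512000 - 28000 + 736000))*(12725 + 43176) = (-3890 + 1220472)*55901 = 1216582*55901 = 68008150382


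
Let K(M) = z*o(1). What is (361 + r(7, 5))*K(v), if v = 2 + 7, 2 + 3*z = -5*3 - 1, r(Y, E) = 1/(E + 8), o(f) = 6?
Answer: -168984/13 ≈ -12999.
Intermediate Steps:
r(Y, E) = 1/(8 + E)
z = -6 (z = -⅔ + (-5*3 - 1)/3 = -⅔ + (-15 - 1)/3 = -⅔ + (⅓)*(-16) = -⅔ - 16/3 = -6)
v = 9
K(M) = -36 (K(M) = -6*6 = -36)
(361 + r(7, 5))*K(v) = (361 + 1/(8 + 5))*(-36) = (361 + 1/13)*(-36) = (4694/13)*(-36) = -168984/13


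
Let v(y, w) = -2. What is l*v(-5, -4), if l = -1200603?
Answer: 2401206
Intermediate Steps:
l*v(-5, -4) = -1200603*(-2) = 2401206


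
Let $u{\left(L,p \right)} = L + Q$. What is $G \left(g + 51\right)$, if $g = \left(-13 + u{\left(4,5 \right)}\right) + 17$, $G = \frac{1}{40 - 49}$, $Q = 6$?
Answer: $- \frac{65}{9} \approx -7.2222$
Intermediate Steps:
$G = - \frac{1}{9}$ ($G = \frac{1}{-9} = - \frac{1}{9} \approx -0.11111$)
$u{\left(L,p \right)} = 6 + L$ ($u{\left(L,p \right)} = L + 6 = 6 + L$)
$g = 14$ ($g = \left(-13 + \left(6 + 4\right)\right) + 17 = \left(-13 + 10\right) + 17 = -3 + 17 = 14$)
$G \left(g + 51\right) = - \frac{14 + 51}{9} = \left(- \frac{1}{9}\right) 65 = - \frac{65}{9}$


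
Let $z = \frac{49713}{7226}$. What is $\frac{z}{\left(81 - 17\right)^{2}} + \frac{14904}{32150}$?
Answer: $\frac{221361167067}{475782963200} \approx 0.46526$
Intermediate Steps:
$z = \frac{49713}{7226}$ ($z = 49713 \cdot \frac{1}{7226} = \frac{49713}{7226} \approx 6.8797$)
$\frac{z}{\left(81 - 17\right)^{2}} + \frac{14904}{32150} = \frac{49713}{7226 \left(81 - 17\right)^{2}} + \frac{14904}{32150} = \frac{49713}{7226 \cdot 64^{2}} + 14904 \cdot \frac{1}{32150} = \frac{49713}{7226 \cdot 4096} + \frac{7452}{16075} = \frac{49713}{7226} \cdot \frac{1}{4096} + \frac{7452}{16075} = \frac{49713}{29597696} + \frac{7452}{16075} = \frac{221361167067}{475782963200}$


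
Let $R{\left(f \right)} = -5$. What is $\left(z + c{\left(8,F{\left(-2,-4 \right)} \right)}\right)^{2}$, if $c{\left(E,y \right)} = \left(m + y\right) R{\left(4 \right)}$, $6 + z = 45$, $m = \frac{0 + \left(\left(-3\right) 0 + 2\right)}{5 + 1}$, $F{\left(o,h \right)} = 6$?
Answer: $\frac{484}{9} \approx 53.778$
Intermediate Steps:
$m = \frac{1}{3}$ ($m = \frac{0 + \left(0 + 2\right)}{6} = \left(0 + 2\right) \frac{1}{6} = 2 \cdot \frac{1}{6} = \frac{1}{3} \approx 0.33333$)
$z = 39$ ($z = -6 + 45 = 39$)
$c{\left(E,y \right)} = - \frac{5}{3} - 5 y$ ($c{\left(E,y \right)} = \left(\frac{1}{3} + y\right) \left(-5\right) = - \frac{5}{3} - 5 y$)
$\left(z + c{\left(8,F{\left(-2,-4 \right)} \right)}\right)^{2} = \left(39 - \frac{95}{3}\right)^{2} = \left(\frac{22}{3}\right)^{2} = \frac{484}{9}$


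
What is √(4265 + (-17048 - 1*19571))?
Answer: I*√32354 ≈ 179.87*I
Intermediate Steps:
√(4265 + (-17048 - 1*19571)) = √(4265 + (-17048 - 19571)) = √(4265 - 36619) = √(-32354) = I*√32354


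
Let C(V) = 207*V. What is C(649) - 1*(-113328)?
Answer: 247671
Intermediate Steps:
C(649) - 1*(-113328) = 207*649 - 1*(-113328) = 134343 + 113328 = 247671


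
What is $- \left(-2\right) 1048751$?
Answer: $2097502$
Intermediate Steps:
$- \left(-2\right) 1048751 = \left(-1\right) \left(-2097502\right) = 2097502$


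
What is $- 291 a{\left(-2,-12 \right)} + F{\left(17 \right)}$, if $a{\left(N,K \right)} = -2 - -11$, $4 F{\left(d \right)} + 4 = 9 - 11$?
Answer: $- \frac{5241}{2} \approx -2620.5$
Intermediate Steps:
$F{\left(d \right)} = - \frac{3}{2}$ ($F{\left(d \right)} = -1 + \frac{9 - 11}{4} = -1 + \frac{1}{4} \left(-2\right) = -1 - \frac{1}{2} = - \frac{3}{2}$)
$a{\left(N,K \right)} = 9$ ($a{\left(N,K \right)} = -2 + 11 = 9$)
$- 291 a{\left(-2,-12 \right)} + F{\left(17 \right)} = \left(-291\right) 9 - \frac{3}{2} = -2619 - \frac{3}{2} = - \frac{5241}{2}$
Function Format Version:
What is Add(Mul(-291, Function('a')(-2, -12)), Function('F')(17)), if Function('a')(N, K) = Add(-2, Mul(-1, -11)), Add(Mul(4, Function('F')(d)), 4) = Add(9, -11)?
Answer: Rational(-5241, 2) ≈ -2620.5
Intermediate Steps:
Function('F')(d) = Rational(-3, 2) (Function('F')(d) = Add(-1, Mul(Rational(1, 4), Add(9, -11))) = Add(-1, Mul(Rational(1, 4), -2)) = Add(-1, Rational(-1, 2)) = Rational(-3, 2))
Function('a')(N, K) = 9 (Function('a')(N, K) = Add(-2, 11) = 9)
Add(Mul(-291, Function('a')(-2, -12)), Function('F')(17)) = Add(Mul(-291, 9), Rational(-3, 2)) = Add(-2619, Rational(-3, 2)) = Rational(-5241, 2)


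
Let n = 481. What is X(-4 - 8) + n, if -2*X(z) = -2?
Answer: 482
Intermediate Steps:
X(z) = 1 (X(z) = -½*(-2) = 1)
X(-4 - 8) + n = 1 + 481 = 482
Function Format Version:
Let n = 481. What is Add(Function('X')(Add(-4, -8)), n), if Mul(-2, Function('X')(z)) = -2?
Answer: 482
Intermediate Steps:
Function('X')(z) = 1 (Function('X')(z) = Mul(Rational(-1, 2), -2) = 1)
Add(Function('X')(Add(-4, -8)), n) = Add(1, 481) = 482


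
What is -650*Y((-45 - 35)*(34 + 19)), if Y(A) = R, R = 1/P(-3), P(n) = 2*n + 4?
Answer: 325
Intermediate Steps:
P(n) = 4 + 2*n
R = -1/2 (R = 1/(4 + 2*(-3)) = 1/(4 - 6) = 1/(-2) = -1/2 ≈ -0.50000)
Y(A) = -1/2
-650*Y((-45 - 35)*(34 + 19)) = -650*(-1/2) = 325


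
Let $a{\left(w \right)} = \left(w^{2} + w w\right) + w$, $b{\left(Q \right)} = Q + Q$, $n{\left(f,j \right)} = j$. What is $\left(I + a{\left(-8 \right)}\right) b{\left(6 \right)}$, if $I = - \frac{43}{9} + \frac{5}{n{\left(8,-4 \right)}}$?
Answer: $\frac{4103}{3} \approx 1367.7$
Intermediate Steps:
$b{\left(Q \right)} = 2 Q$
$a{\left(w \right)} = w + 2 w^{2}$ ($a{\left(w \right)} = \left(w^{2} + w^{2}\right) + w = 2 w^{2} + w = w + 2 w^{2}$)
$I = - \frac{217}{36}$ ($I = - \frac{43}{9} + \frac{5}{-4} = \left(-43\right) \frac{1}{9} + 5 \left(- \frac{1}{4}\right) = - \frac{43}{9} - \frac{5}{4} = - \frac{217}{36} \approx -6.0278$)
$\left(I + a{\left(-8 \right)}\right) b{\left(6 \right)} = \left(- \frac{217}{36} - 8 \left(1 + 2 \left(-8\right)\right)\right) 2 \cdot 6 = \left(- \frac{217}{36} - 8 \left(1 - 16\right)\right) 12 = \left(- \frac{217}{36} - -120\right) 12 = \left(- \frac{217}{36} + 120\right) 12 = \frac{4103}{36} \cdot 12 = \frac{4103}{3}$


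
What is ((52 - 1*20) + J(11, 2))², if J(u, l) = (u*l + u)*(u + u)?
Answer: 574564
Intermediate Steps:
J(u, l) = 2*u*(u + l*u) (J(u, l) = (l*u + u)*(2*u) = (u + l*u)*(2*u) = 2*u*(u + l*u))
((52 - 1*20) + J(11, 2))² = ((52 - 1*20) + 2*11²*(1 + 2))² = ((52 - 20) + 2*121*3)² = (32 + 726)² = 758² = 574564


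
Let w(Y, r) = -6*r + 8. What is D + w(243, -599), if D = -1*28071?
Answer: -24469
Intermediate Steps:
w(Y, r) = 8 - 6*r
D = -28071
D + w(243, -599) = -28071 + (8 - 6*(-599)) = -28071 + (8 + 3594) = -28071 + 3602 = -24469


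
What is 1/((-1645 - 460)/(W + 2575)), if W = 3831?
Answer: -6406/2105 ≈ -3.0432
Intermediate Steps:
1/((-1645 - 460)/(W + 2575)) = 1/((-1645 - 460)/(3831 + 2575)) = 1/(-2105/6406) = -6406/2105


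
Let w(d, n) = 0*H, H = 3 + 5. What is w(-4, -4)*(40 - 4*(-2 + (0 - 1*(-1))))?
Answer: 0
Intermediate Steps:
H = 8
w(d, n) = 0 (w(d, n) = 0*8 = 0)
w(-4, -4)*(40 - 4*(-2 + (0 - 1*(-1)))) = 0*(40 - 4*(-2 + (0 - 1*(-1)))) = 0*(40 - 4*(-2 + (0 + 1))) = 0*(40 - 4*(-2 + 1)) = 0*(40 - 4*(-1)) = 0*(40 + 4) = 0*44 = 0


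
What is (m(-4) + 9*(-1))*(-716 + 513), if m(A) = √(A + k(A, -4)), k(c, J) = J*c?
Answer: 1827 - 406*√3 ≈ 1123.8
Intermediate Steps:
m(A) = √3*√(-A) (m(A) = √(A - 4*A) = √(-3*A) = √3*√(-A))
(m(-4) + 9*(-1))*(-716 + 513) = (√3*√(-1*(-4)) + 9*(-1))*(-716 + 513) = (√3*√4 - 9)*(-203) = (√3*2 - 9)*(-203) = (2*√3 - 9)*(-203) = (-9 + 2*√3)*(-203) = 1827 - 406*√3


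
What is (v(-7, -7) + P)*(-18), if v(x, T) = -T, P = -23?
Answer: 288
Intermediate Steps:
(v(-7, -7) + P)*(-18) = (-1*(-7) - 23)*(-18) = (7 - 23)*(-18) = -16*(-18) = 288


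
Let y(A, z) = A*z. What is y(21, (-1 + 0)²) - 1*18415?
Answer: -18394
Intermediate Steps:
y(21, (-1 + 0)²) - 1*18415 = 21*(-1 + 0)² - 1*18415 = 21*(-1)² - 18415 = 21*1 - 18415 = 21 - 18415 = -18394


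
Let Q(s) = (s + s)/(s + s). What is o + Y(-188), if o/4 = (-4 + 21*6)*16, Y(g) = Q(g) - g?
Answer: 7997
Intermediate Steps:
Q(s) = 1 (Q(s) = (2*s)/((2*s)) = (2*s)*(1/(2*s)) = 1)
Y(g) = 1 - g
o = 7808 (o = 4*((-4 + 21*6)*16) = 4*((-4 + 126)*16) = 4*(122*16) = 4*1952 = 7808)
o + Y(-188) = 7808 + (1 - 1*(-188)) = 7808 + (1 + 188) = 7808 + 189 = 7997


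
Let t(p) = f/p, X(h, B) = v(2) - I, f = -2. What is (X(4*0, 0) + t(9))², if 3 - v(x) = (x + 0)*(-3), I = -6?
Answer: 17689/81 ≈ 218.38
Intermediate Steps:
v(x) = 3 + 3*x (v(x) = 3 - (x + 0)*(-3) = 3 - x*(-3) = 3 - (-3)*x = 3 + 3*x)
X(h, B) = 15 (X(h, B) = (3 + 3*2) - 1*(-6) = (3 + 6) + 6 = 9 + 6 = 15)
t(p) = -2/p
(X(4*0, 0) + t(9))² = (15 - 2/9)² = (133/9)² = 17689/81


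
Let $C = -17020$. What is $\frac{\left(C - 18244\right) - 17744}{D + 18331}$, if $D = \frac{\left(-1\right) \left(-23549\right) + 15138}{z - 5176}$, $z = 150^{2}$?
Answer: $- \frac{918310592}{317604931} \approx -2.8914$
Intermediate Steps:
$z = 22500$
$D = \frac{38687}{17324}$ ($D = \frac{\left(-1\right) \left(-23549\right) + 15138}{22500 - 5176} = \frac{23549 + 15138}{17324} = 38687 \cdot \frac{1}{17324} = \frac{38687}{17324} \approx 2.2331$)
$\frac{\left(C - 18244\right) - 17744}{D + 18331} = \frac{\left(-17020 - 18244\right) - 17744}{\frac{38687}{17324} + 18331} = \frac{-35264 - 17744}{\frac{317604931}{17324}} = \left(-53008\right) \frac{17324}{317604931} = - \frac{918310592}{317604931}$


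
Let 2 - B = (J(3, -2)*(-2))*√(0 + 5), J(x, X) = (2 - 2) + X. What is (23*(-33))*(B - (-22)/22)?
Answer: -2277 + 3036*√5 ≈ 4511.7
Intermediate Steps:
J(x, X) = X (J(x, X) = 0 + X = X)
B = 2 - 4*√5 (B = 2 - (-2*(-2))*√(0 + 5) = 2 - 4*√5 ≈ -6.9443)
(23*(-33))*(B - (-22)/22) = (23*(-33))*((2 - 4*√5) - (-22)/22) = -759*((2 - 4*√5) - (-22)/22) = -759*((2 - 4*√5) - 1*(-1)) = -759*((2 - 4*√5) + 1) = -759*(3 - 4*√5) = -2277 + 3036*√5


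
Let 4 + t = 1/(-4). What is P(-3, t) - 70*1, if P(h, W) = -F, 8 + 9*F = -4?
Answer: -206/3 ≈ -68.667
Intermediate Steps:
F = -4/3 (F = -8/9 + (⅑)*(-4) = -8/9 - 4/9 = -4/3 ≈ -1.3333)
t = -17/4 (t = -4 + 1/(-4) = -4 - ¼ = -17/4 ≈ -4.2500)
P(h, W) = 4/3 (P(h, W) = -1*(-4/3) = 4/3)
P(-3, t) - 70*1 = 4/3 - 70*1 = 4/3 - 70 = -206/3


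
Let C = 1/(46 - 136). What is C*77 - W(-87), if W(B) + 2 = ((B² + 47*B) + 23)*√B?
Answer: 103/90 - 3503*I*√87 ≈ 1.1444 - 32674.0*I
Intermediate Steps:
W(B) = -2 + √B*(23 + B² + 47*B) (W(B) = -2 + ((B² + 47*B) + 23)*√B = -2 + (23 + B² + 47*B)*√B = -2 + √B*(23 + B² + 47*B))
C = -1/90 (C = 1/(-90) = -1/90 ≈ -0.011111)
C*77 - W(-87) = -1/90*77 - (-2 + (-87)^(5/2) + 23*√(-87) + 47*(-87)^(3/2)) = -77/90 - (-2 + 7569*I*√87 + 23*(I*√87) + 47*(-87*I*√87)) = -77/90 - (-2 + 7569*I*√87 + 23*I*√87 - 4089*I*√87) = -77/90 - (-2 + 3503*I*√87) = -77/90 + (2 - 3503*I*√87) = 103/90 - 3503*I*√87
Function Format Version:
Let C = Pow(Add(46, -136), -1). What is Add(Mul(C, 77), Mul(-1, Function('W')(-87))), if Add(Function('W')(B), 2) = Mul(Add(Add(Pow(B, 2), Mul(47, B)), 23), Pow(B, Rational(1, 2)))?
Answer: Add(Rational(103, 90), Mul(-3503, I, Pow(87, Rational(1, 2)))) ≈ Add(1.1444, Mul(-32674., I))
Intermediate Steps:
Function('W')(B) = Add(-2, Mul(Pow(B, Rational(1, 2)), Add(23, Pow(B, 2), Mul(47, B)))) (Function('W')(B) = Add(-2, Mul(Add(Add(Pow(B, 2), Mul(47, B)), 23), Pow(B, Rational(1, 2)))) = Add(-2, Mul(Add(23, Pow(B, 2), Mul(47, B)), Pow(B, Rational(1, 2)))) = Add(-2, Mul(Pow(B, Rational(1, 2)), Add(23, Pow(B, 2), Mul(47, B)))))
C = Rational(-1, 90) (C = Pow(-90, -1) = Rational(-1, 90) ≈ -0.011111)
Add(Mul(C, 77), Mul(-1, Function('W')(-87))) = Add(Mul(Rational(-1, 90), 77), Mul(-1, Add(-2, Pow(-87, Rational(5, 2)), Mul(23, Pow(-87, Rational(1, 2))), Mul(47, Pow(-87, Rational(3, 2)))))) = Add(Rational(-77, 90), Mul(-1, Add(-2, Mul(7569, I, Pow(87, Rational(1, 2))), Mul(23, Mul(I, Pow(87, Rational(1, 2)))), Mul(47, Mul(-87, I, Pow(87, Rational(1, 2))))))) = Add(Rational(-77, 90), Mul(-1, Add(-2, Mul(7569, I, Pow(87, Rational(1, 2))), Mul(23, I, Pow(87, Rational(1, 2))), Mul(-4089, I, Pow(87, Rational(1, 2)))))) = Add(Rational(-77, 90), Mul(-1, Add(-2, Mul(3503, I, Pow(87, Rational(1, 2)))))) = Add(Rational(-77, 90), Add(2, Mul(-3503, I, Pow(87, Rational(1, 2))))) = Add(Rational(103, 90), Mul(-3503, I, Pow(87, Rational(1, 2))))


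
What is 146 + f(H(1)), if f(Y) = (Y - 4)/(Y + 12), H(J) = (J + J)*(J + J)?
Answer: 146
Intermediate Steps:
H(J) = 4*J² (H(J) = (2*J)*(2*J) = 4*J²)
f(Y) = (-4 + Y)/(12 + Y)
146 + f(H(1)) = 146 + (-4 + 4*1²)/(12 + 4*1²) = 146 + (-4 + 4*1)/(12 + 4*1) = 146 + (-4 + 4)/(12 + 4) = 146 + 0/16 = 146 + (1/16)*0 = 146 + 0 = 146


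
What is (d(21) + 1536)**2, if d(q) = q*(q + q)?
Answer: 5846724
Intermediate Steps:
d(q) = 2*q**2 (d(q) = q*(2*q) = 2*q**2)
(d(21) + 1536)**2 = (2*21**2 + 1536)**2 = (2*441 + 1536)**2 = (882 + 1536)**2 = 2418**2 = 5846724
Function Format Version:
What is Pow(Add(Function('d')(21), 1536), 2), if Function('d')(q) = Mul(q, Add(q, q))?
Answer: 5846724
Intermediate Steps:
Function('d')(q) = Mul(2, Pow(q, 2)) (Function('d')(q) = Mul(q, Mul(2, q)) = Mul(2, Pow(q, 2)))
Pow(Add(Function('d')(21), 1536), 2) = Pow(Add(Mul(2, Pow(21, 2)), 1536), 2) = Pow(Add(Mul(2, 441), 1536), 2) = Pow(Add(882, 1536), 2) = Pow(2418, 2) = 5846724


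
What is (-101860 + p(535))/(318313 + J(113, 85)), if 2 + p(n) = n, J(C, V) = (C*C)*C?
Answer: -101327/1761210 ≈ -0.057533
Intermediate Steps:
J(C, V) = C³ (J(C, V) = C²*C = C³)
p(n) = -2 + n
(-101860 + p(535))/(318313 + J(113, 85)) = (-101860 + (-2 + 535))/(318313 + 113³) = (-101860 + 533)/(318313 + 1442897) = -101327/1761210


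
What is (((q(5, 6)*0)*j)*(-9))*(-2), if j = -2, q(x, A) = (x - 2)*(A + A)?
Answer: 0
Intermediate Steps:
q(x, A) = 2*A*(-2 + x) (q(x, A) = (-2 + x)*(2*A) = 2*A*(-2 + x))
(((q(5, 6)*0)*j)*(-9))*(-2) = ((((2*6*(-2 + 5))*0)*(-2))*(-9))*(-2) = ((((2*6*3)*0)*(-2))*(-9))*(-2) = (((36*0)*(-2))*(-9))*(-2) = ((0*(-2))*(-9))*(-2) = (0*(-9))*(-2) = 0*(-2) = 0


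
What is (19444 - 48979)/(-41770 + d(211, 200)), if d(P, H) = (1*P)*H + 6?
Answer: -29535/436 ≈ -67.741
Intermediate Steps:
d(P, H) = 6 + H*P (d(P, H) = P*H + 6 = H*P + 6 = 6 + H*P)
(19444 - 48979)/(-41770 + d(211, 200)) = (19444 - 48979)/(-41770 + (6 + 200*211)) = -29535/(-41770 + (6 + 42200)) = -29535/(-41770 + 42206) = -29535/436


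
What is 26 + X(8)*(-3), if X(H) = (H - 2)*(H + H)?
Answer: -262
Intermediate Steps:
X(H) = 2*H*(-2 + H) (X(H) = (-2 + H)*(2*H) = 2*H*(-2 + H))
26 + X(8)*(-3) = 26 + (2*8*(-2 + 8))*(-3) = 26 + (2*8*6)*(-3) = 26 + 96*(-3) = 26 - 288 = -262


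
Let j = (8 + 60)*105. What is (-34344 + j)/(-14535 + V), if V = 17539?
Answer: -6801/751 ≈ -9.0559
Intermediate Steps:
j = 7140 (j = 68*105 = 7140)
(-34344 + j)/(-14535 + V) = (-34344 + 7140)/(-14535 + 17539) = -27204/3004 = -27204*1/3004 = -6801/751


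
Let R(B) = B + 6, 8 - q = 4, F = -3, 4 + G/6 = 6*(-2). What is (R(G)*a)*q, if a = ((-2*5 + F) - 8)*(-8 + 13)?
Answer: 37800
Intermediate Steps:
G = -96 (G = -24 + 6*(6*(-2)) = -24 + 6*(-12) = -24 - 72 = -96)
q = 4 (q = 8 - 1*4 = 8 - 4 = 4)
a = -105 (a = ((-2*5 - 3) - 8)*(-8 + 13) = ((-10 - 3) - 8)*5 = (-13 - 8)*5 = -21*5 = -105)
R(B) = 6 + B
(R(G)*a)*q = ((6 - 96)*(-105))*4 = -90*(-105)*4 = 9450*4 = 37800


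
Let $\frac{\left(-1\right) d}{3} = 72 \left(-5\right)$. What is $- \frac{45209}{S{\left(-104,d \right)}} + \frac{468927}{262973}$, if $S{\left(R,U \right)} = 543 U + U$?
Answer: $\frac{15506779099}{9088346880} \approx 1.7062$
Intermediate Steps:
$d = 1080$ ($d = - 3 \cdot 72 \left(-5\right) = \left(-3\right) \left(-360\right) = 1080$)
$S{\left(R,U \right)} = 544 U$
$- \frac{45209}{S{\left(-104,d \right)}} + \frac{468927}{262973} = - \frac{45209}{544 \cdot 1080} + \frac{468927}{262973} = - \frac{45209}{587520} + 468927 \cdot \frac{1}{262973} = \left(-45209\right) \frac{1}{587520} + \frac{468927}{262973} = - \frac{45209}{587520} + \frac{468927}{262973} = \frac{15506779099}{9088346880}$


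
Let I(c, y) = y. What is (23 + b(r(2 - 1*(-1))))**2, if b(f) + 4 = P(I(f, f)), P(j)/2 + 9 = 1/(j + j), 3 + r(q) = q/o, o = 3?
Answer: 1/4 ≈ 0.25000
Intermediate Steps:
r(q) = -3 + q/3
P(j) = -18 + 1/j (P(j) = -18 + 2/(j + j) = -18 + 2/((2*j)) = -18 + 2*(1/(2*j)) = -18 + 1/j)
b(f) = -22 + 1/f (b(f) = -4 + (-18 + 1/f) = -22 + 1/f)
(23 + b(r(2 - 1*(-1))))**2 = (23 + (-22 + 1/(-3 + (2 - 1*(-1))/3)))**2 = (23 + (-22 + 1/(-3 + (2 + 1)/3)))**2 = (23 + (-22 + 1/(-3 + (1/3)*3)))**2 = (23 + (-22 + 1/(-3 + 1)))**2 = (23 + (-22 + 1/(-2)))**2 = (23 + (-22 - 1/2))**2 = (23 - 45/2)**2 = (1/2)**2 = 1/4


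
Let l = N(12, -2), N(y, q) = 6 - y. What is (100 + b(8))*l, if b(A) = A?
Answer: -648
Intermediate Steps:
l = -6 (l = 6 - 1*12 = 6 - 12 = -6)
(100 + b(8))*l = (100 + 8)*(-6) = 108*(-6) = -648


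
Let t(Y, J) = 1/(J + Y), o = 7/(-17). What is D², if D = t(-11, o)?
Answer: 289/37636 ≈ 0.0076788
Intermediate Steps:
o = -7/17 (o = 7*(-1/17) = -7/17 ≈ -0.41176)
D = -17/194 (D = 1/(-7/17 - 11) = 1/(-194/17) = -17/194 ≈ -0.087629)
D² = (-17/194)² = 289/37636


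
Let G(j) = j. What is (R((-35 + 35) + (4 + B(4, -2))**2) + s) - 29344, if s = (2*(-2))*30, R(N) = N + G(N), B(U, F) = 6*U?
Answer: -27896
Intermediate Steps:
R(N) = 2*N (R(N) = N + N = 2*N)
s = -120 (s = -4*30 = -120)
(R((-35 + 35) + (4 + B(4, -2))**2) + s) - 29344 = (2*((-35 + 35) + (4 + 6*4)**2) - 120) - 29344 = (2*(0 + (4 + 24)**2) - 120) - 29344 = (2*(0 + 28**2) - 120) - 29344 = (2*(0 + 784) - 120) - 29344 = (2*784 - 120) - 29344 = (1568 - 120) - 29344 = 1448 - 29344 = -27896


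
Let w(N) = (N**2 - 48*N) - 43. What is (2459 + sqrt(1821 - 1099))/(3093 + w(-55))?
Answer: 2459/8715 + 19*sqrt(2)/8715 ≈ 0.28524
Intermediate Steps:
w(N) = -43 + N**2 - 48*N
(2459 + sqrt(1821 - 1099))/(3093 + w(-55)) = (2459 + sqrt(1821 - 1099))/(3093 + (-43 + (-55)**2 - 48*(-55))) = (2459 + sqrt(722))/(3093 + (-43 + 3025 + 2640)) = (2459 + 19*sqrt(2))/(3093 + 5622) = (2459 + 19*sqrt(2))/8715 = (2459 + 19*sqrt(2))*(1/8715) = 2459/8715 + 19*sqrt(2)/8715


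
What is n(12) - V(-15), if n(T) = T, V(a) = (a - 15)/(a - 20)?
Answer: 78/7 ≈ 11.143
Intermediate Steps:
V(a) = (-15 + a)/(-20 + a)
n(12) - V(-15) = 12 - (-15 - 15)/(-20 - 15) = 12 - (-30)/(-35) = 12 - (-1)*(-30)/35 = 12 - 1*6/7 = 12 - 6/7 = 78/7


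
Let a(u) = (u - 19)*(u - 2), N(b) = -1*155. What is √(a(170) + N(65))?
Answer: √25213 ≈ 158.79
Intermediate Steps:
N(b) = -155
a(u) = (-19 + u)*(-2 + u)
√(a(170) + N(65)) = √((38 + 170² - 21*170) - 155) = √((38 + 28900 - 3570) - 155) = √(25368 - 155) = √25213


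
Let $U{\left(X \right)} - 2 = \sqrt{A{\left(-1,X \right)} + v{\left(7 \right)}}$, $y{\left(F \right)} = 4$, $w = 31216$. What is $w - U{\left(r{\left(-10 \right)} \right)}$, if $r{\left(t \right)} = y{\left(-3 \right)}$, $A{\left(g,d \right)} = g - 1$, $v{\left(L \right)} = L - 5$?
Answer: $31214$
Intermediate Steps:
$v{\left(L \right)} = -5 + L$
$A{\left(g,d \right)} = -1 + g$
$r{\left(t \right)} = 4$
$U{\left(X \right)} = 2$ ($U{\left(X \right)} = 2 + \sqrt{\left(-1 - 1\right) + \left(-5 + 7\right)} = 2 + \sqrt{-2 + 2} = 2 + \sqrt{0} = 2 + 0 = 2$)
$w - U{\left(r{\left(-10 \right)} \right)} = 31216 - 2 = 31214$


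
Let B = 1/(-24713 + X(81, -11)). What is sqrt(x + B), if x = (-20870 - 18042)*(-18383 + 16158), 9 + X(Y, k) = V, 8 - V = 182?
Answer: sqrt(838480071884411)/3112 ≈ 9304.8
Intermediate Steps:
V = -174 (V = 8 - 1*182 = 8 - 182 = -174)
X(Y, k) = -183 (X(Y, k) = -9 - 174 = -183)
B = -1/24896 (B = 1/(-24713 - 183) = 1/(-24896) = -1/24896 ≈ -4.0167e-5)
x = 86579200 (x = -38912*(-2225) = 86579200)
sqrt(x + B) = sqrt(86579200 - 1/24896) = sqrt(2155475763199/24896) = sqrt(838480071884411)/3112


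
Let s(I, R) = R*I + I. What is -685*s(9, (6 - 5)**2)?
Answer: -12330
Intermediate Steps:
s(I, R) = I + I*R (s(I, R) = I*R + I = I + I*R)
-685*s(9, (6 - 5)**2) = -6165*(1 + (6 - 5)**2) = -6165*(1 + 1**2) = -6165*(1 + 1) = -6165*2 = -685*18 = -12330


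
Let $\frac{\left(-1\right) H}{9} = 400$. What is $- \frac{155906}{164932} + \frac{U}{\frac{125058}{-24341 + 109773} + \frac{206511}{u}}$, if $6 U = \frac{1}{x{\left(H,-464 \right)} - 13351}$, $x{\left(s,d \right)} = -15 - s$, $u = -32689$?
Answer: $- \frac{7739212397705153069}{8187295724303393430} \approx -0.94527$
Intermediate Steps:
$H = -3600$ ($H = \left(-9\right) 400 = -3600$)
$U = - \frac{1}{58596}$ ($U = \frac{1}{6 \left(\left(-15 - -3600\right) - 13351\right)} = \frac{1}{6 \left(\left(-15 + 3600\right) - 13351\right)} = \frac{1}{6 \left(3585 - 13351\right)} = \frac{1}{6 \left(-9766\right)} = \frac{1}{6} \left(- \frac{1}{9766}\right) = - \frac{1}{58596} \approx -1.7066 \cdot 10^{-5}$)
$- \frac{155906}{164932} + \frac{U}{\frac{125058}{-24341 + 109773} + \frac{206511}{u}} = - \frac{155906}{164932} - \frac{1}{58596 \left(\frac{125058}{-24341 + 109773} + \frac{206511}{-32689}\right)} = \left(-155906\right) \frac{1}{164932} - \frac{1}{58596 \left(\frac{125058}{85432} + 206511 \left(- \frac{1}{32689}\right)\right)} = - \frac{77953}{82466} - \frac{1}{58596 \left(125058 \cdot \frac{1}{85432} - \frac{206511}{32689}\right)} = - \frac{77953}{82466} - \frac{1}{58596 \left(\frac{62529}{42716} - \frac{206511}{32689}\right)} = - \frac{77953}{82466} - \frac{1}{58596 \left(- \frac{6777313395}{1396343324}\right)} = - \frac{77953}{82466} - - \frac{349085831}{99280863923355} = - \frac{77953}{82466} + \frac{349085831}{99280863923355} = - \frac{7739212397705153069}{8187295724303393430}$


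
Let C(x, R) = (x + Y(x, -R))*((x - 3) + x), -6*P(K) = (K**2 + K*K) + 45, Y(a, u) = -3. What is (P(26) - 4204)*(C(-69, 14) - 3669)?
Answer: -57527981/2 ≈ -2.8764e+7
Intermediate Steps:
P(K) = -15/2 - K**2/3 (P(K) = -((K**2 + K*K) + 45)/6 = -((K**2 + K**2) + 45)/6 = -(2*K**2 + 45)/6 = -(45 + 2*K**2)/6 = -15/2 - K**2/3)
C(x, R) = (-3 + x)*(-3 + 2*x) (C(x, R) = (x - 3)*((x - 3) + x) = (-3 + x)*((-3 + x) + x) = (-3 + x)*(-3 + 2*x))
(P(26) - 4204)*(C(-69, 14) - 3669) = ((-15/2 - 1/3*26**2) - 4204)*((9 - 9*(-69) + 2*(-69)**2) - 3669) = ((-15/2 - 1/3*676) - 4204)*((9 + 621 + 2*4761) - 3669) = ((-15/2 - 676/3) - 4204)*((9 + 621 + 9522) - 3669) = (-1397/6 - 4204)*(10152 - 3669) = -26621/6*6483 = -57527981/2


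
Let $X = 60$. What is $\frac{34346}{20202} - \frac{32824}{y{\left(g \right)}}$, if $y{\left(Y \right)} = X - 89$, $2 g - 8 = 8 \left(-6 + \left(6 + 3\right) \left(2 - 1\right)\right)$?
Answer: $\frac{25542557}{22533} \approx 1133.6$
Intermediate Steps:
$g = 16$ ($g = 4 + \frac{8 \left(-6 + \left(6 + 3\right) \left(2 - 1\right)\right)}{2} = 4 + \frac{8 \left(-6 + 9 \cdot 1\right)}{2} = 4 + \frac{8 \left(-6 + 9\right)}{2} = 4 + \frac{8 \cdot 3}{2} = 4 + \frac{1}{2} \cdot 24 = 4 + 12 = 16$)
$y{\left(Y \right)} = -29$ ($y{\left(Y \right)} = 60 - 89 = -29$)
$\frac{34346}{20202} - \frac{32824}{y{\left(g \right)}} = \frac{34346}{20202} - \frac{32824}{-29} = 34346 \cdot \frac{1}{20202} - - \frac{32824}{29} = \frac{1321}{777} + \frac{32824}{29} = \frac{25542557}{22533}$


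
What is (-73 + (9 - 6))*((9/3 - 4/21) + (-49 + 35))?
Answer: 2350/3 ≈ 783.33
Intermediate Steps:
(-73 + (9 - 6))*((9/3 - 4/21) + (-49 + 35)) = (-73 + 3)*((9*(1/3) - 4*1/21) - 14) = -70*((3 - 4/21) - 14) = -70*(59/21 - 14) = -70*(-235/21) = 2350/3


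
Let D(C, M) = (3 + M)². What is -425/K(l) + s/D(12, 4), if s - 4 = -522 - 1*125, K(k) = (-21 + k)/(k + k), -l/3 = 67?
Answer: -1419066/1813 ≈ -782.72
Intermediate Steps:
l = -201 (l = -3*67 = -201)
K(k) = (-21 + k)/(2*k) (K(k) = (-21 + k)/((2*k)) = (-21 + k)*(1/(2*k)) = (-21 + k)/(2*k))
s = -643 (s = 4 + (-522 - 1*125) = 4 + (-522 - 125) = 4 - 647 = -643)
-425/K(l) + s/D(12, 4) = -425*(-402/(-21 - 201)) - 643/(3 + 4)² = -425/((½)*(-1/201)*(-222)) - 643/(7²) = -425/37/67 - 643/49 = -425*67/37 - 643*1/49 = -28475/37 - 643/49 = -1419066/1813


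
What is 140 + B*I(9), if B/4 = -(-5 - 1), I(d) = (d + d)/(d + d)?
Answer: 164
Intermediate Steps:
I(d) = 1 (I(d) = (2*d)/((2*d)) = (2*d)*(1/(2*d)) = 1)
B = 24 (B = 4*(-(-5 - 1)) = 4*(-1*(-6)) = 4*6 = 24)
140 + B*I(9) = 140 + 24*1 = 140 + 24 = 164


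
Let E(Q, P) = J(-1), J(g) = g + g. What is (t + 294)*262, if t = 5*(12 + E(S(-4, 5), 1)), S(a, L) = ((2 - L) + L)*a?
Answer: 90128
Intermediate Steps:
J(g) = 2*g
S(a, L) = 2*a
E(Q, P) = -2 (E(Q, P) = 2*(-1) = -2)
t = 50 (t = 5*(12 - 2) = 5*10 = 50)
(t + 294)*262 = (50 + 294)*262 = 344*262 = 90128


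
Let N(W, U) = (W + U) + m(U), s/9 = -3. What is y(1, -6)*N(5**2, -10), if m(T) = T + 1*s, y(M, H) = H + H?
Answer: 264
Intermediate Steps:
s = -27 (s = 9*(-3) = -27)
y(M, H) = 2*H
m(T) = -27 + T (m(T) = T + 1*(-27) = T - 27 = -27 + T)
N(W, U) = -27 + W + 2*U (N(W, U) = (W + U) + (-27 + U) = (U + W) + (-27 + U) = -27 + W + 2*U)
y(1, -6)*N(5**2, -10) = (2*(-6))*(-27 + 5**2 + 2*(-10)) = -12*(-27 + 25 - 20) = -12*(-22) = 264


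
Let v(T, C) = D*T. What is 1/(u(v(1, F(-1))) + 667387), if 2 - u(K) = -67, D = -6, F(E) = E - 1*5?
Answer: 1/667456 ≈ 1.4982e-6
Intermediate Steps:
F(E) = -5 + E (F(E) = E - 5 = -5 + E)
v(T, C) = -6*T
u(K) = 69 (u(K) = 2 - 1*(-67) = 2 + 67 = 69)
1/(u(v(1, F(-1))) + 667387) = 1/(69 + 667387) = 1/667456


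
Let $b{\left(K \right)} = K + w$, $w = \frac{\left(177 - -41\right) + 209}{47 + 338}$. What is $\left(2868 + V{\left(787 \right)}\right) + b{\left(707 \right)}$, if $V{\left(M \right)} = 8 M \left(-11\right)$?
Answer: $- \frac{3612394}{55} \approx -65680.0$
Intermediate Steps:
$V{\left(M \right)} = - 88 M$
$w = \frac{61}{55}$ ($w = \frac{\left(177 + 41\right) + 209}{385} = \left(218 + 209\right) \frac{1}{385} = 427 \cdot \frac{1}{385} = \frac{61}{55} \approx 1.1091$)
$b{\left(K \right)} = \frac{61}{55} + K$ ($b{\left(K \right)} = K + \frac{61}{55} = \frac{61}{55} + K$)
$\left(2868 + V{\left(787 \right)}\right) + b{\left(707 \right)} = \left(2868 - 69256\right) + \left(\frac{61}{55} + 707\right) = \left(2868 - 69256\right) + \frac{38946}{55} = -66388 + \frac{38946}{55} = - \frac{3612394}{55}$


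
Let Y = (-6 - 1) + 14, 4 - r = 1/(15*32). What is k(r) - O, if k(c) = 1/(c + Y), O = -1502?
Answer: 7929538/5279 ≈ 1502.1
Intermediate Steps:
r = 1919/480 (r = 4 - 1/(15*32) = 4 - 1*1/480 = 4 - 1/480 = 1919/480 ≈ 3.9979)
Y = 7 (Y = -7 + 14 = 7)
k(c) = 1/(7 + c) (k(c) = 1/(c + 7) = 1/(7 + c))
k(r) - O = 1/(7 + 1919/480) - 1*(-1502) = 1/(5279/480) + 1502 = 480/5279 + 1502 = 7929538/5279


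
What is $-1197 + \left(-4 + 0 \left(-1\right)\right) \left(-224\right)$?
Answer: $-301$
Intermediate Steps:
$-1197 + \left(-4 + 0 \left(-1\right)\right) \left(-224\right) = -1197 + \left(-4 + 0\right) \left(-224\right) = -1197 - -896 = -1197 + 896 = -301$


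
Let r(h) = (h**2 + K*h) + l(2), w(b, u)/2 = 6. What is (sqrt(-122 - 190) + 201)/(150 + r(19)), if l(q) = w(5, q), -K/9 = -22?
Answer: 201/4285 + 2*I*sqrt(78)/4285 ≈ 0.046908 + 0.0041222*I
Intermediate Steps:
K = 198 (K = -9*(-22) = 198)
w(b, u) = 12 (w(b, u) = 2*6 = 12)
l(q) = 12
r(h) = 12 + h**2 + 198*h (r(h) = (h**2 + 198*h) + 12 = 12 + h**2 + 198*h)
(sqrt(-122 - 190) + 201)/(150 + r(19)) = (sqrt(-122 - 190) + 201)/(150 + (12 + 19**2 + 198*19)) = (sqrt(-312) + 201)/(150 + (12 + 361 + 3762)) = (2*I*sqrt(78) + 201)/(150 + 4135) = (201 + 2*I*sqrt(78))/4285 = (201 + 2*I*sqrt(78))*(1/4285) = 201/4285 + 2*I*sqrt(78)/4285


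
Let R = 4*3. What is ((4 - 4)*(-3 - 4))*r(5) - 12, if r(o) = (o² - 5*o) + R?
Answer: -12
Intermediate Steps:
R = 12
r(o) = 12 + o² - 5*o (r(o) = (o² - 5*o) + 12 = 12 + o² - 5*o)
((4 - 4)*(-3 - 4))*r(5) - 12 = ((4 - 4)*(-3 - 4))*(12 + 5² - 5*5) - 12 = (0*(-7))*(12 + 25 - 25) - 12 = 0*12 - 12 = 0 - 12 = -12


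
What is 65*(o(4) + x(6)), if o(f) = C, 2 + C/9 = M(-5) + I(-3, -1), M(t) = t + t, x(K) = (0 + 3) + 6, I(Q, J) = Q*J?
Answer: -4680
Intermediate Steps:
I(Q, J) = J*Q
x(K) = 9 (x(K) = 3 + 6 = 9)
M(t) = 2*t
C = -81 (C = -18 + 9*(2*(-5) - 1*(-3)) = -18 + 9*(-10 + 3) = -18 + 9*(-7) = -18 - 63 = -81)
o(f) = -81
65*(o(4) + x(6)) = 65*(-81 + 9) = 65*(-72) = -4680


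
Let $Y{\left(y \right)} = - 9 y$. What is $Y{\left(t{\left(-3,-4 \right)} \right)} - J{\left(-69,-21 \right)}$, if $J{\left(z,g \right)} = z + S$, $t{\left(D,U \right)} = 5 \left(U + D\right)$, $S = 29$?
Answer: $355$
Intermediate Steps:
$t{\left(D,U \right)} = 5 D + 5 U$ ($t{\left(D,U \right)} = 5 \left(D + U\right) = 5 D + 5 U$)
$J{\left(z,g \right)} = 29 + z$ ($J{\left(z,g \right)} = z + 29 = 29 + z$)
$Y{\left(t{\left(-3,-4 \right)} \right)} - J{\left(-69,-21 \right)} = - 9 \left(5 \left(-3\right) + 5 \left(-4\right)\right) - \left(29 - 69\right) = - 9 \left(-15 - 20\right) - -40 = \left(-9\right) \left(-35\right) + 40 = 315 + 40 = 355$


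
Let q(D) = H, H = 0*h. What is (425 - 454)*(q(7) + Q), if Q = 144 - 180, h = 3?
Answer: 1044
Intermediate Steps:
H = 0 (H = 0*3 = 0)
q(D) = 0
Q = -36
(425 - 454)*(q(7) + Q) = (425 - 454)*(0 - 36) = -29*(-36) = 1044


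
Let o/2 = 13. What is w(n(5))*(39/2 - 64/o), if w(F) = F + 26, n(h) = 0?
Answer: 443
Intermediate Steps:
o = 26 (o = 2*13 = 26)
w(F) = 26 + F
w(n(5))*(39/2 - 64/o) = (26 + 0)*(39/2 - 64/26) = 26*(39*(½) - 64*1/26) = 26*(39/2 - 32/13) = 26*(443/26) = 443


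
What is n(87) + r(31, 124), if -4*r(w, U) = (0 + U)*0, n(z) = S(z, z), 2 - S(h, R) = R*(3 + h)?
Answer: -7828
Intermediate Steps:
S(h, R) = 2 - R*(3 + h)
n(z) = 2 - z**2 - 3*z (n(z) = 2 - 3*z - z*z = 2 - 3*z - z**2 = 2 - z**2 - 3*z)
r(w, U) = 0 (r(w, U) = -(0 + U)*0/4 = -U*0/4 = -1/4*0 = 0)
n(87) + r(31, 124) = (2 - 1*87**2 - 3*87) + 0 = (2 - 1*7569 - 261) + 0 = (2 - 7569 - 261) + 0 = -7828 + 0 = -7828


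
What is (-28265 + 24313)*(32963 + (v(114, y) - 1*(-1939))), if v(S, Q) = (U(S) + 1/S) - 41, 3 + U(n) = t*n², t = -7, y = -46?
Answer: 665287480/3 ≈ 2.2176e+8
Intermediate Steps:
U(n) = -3 - 7*n²
v(S, Q) = -44 + 1/S - 7*S² (v(S, Q) = ((-3 - 7*S²) + 1/S) - 41 = (-3 + 1/S - 7*S²) - 41 = -44 + 1/S - 7*S²)
(-28265 + 24313)*(32963 + (v(114, y) - 1*(-1939))) = (-28265 + 24313)*(32963 + ((-44 + 1/114 - 7*114²) - 1*(-1939))) = -3952*(32963 + ((-44 + 1/114 - 7*12996) + 1939)) = -3952*(32963 + ((-44 + 1/114 - 90972) + 1939)) = -3952*(32963 + (-10375823/114 + 1939)) = -3952*(32963 - 10154777/114) = -3952*(-6396995/114) = 665287480/3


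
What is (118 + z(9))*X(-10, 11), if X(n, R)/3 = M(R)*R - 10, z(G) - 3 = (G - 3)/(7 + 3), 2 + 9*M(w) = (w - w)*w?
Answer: -68096/15 ≈ -4539.7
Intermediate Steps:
M(w) = -2/9 (M(w) = -2/9 + ((w - w)*w)/9 = -2/9 + (0*w)/9 = -2/9 + (1/9)*0 = -2/9 + 0 = -2/9)
z(G) = 27/10 + G/10 (z(G) = 3 + (G - 3)/(7 + 3) = 3 + (-3 + G)/10 = 3 + (-3 + G)*(1/10) = 3 + (-3/10 + G/10) = 27/10 + G/10)
X(n, R) = -30 - 2*R/3 (X(n, R) = 3*(-2*R/9 - 10) = 3*(-10 - 2*R/9) = -30 - 2*R/3)
(118 + z(9))*X(-10, 11) = (118 + (27/10 + (1/10)*9))*(-30 - 2/3*11) = (118 + (27/10 + 9/10))*(-30 - 22/3) = (118 + 18/5)*(-112/3) = (608/5)*(-112/3) = -68096/15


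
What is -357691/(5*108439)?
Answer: -357691/542195 ≈ -0.65971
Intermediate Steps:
-357691/(5*108439) = -357691/542195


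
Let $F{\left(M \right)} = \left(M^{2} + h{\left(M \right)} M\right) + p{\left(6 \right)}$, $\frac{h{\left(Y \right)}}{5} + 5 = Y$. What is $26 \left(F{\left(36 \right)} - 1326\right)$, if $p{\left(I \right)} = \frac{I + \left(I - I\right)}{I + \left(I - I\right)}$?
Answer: $144326$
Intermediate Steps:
$h{\left(Y \right)} = -25 + 5 Y$
$p{\left(I \right)} = 1$ ($p{\left(I \right)} = \frac{I + 0}{I + 0} = \frac{I}{I} = 1$)
$F{\left(M \right)} = 1 + M^{2} + M \left(-25 + 5 M\right)$ ($F{\left(M \right)} = \left(M^{2} + \left(-25 + 5 M\right) M\right) + 1 = \left(M^{2} + M \left(-25 + 5 M\right)\right) + 1 = 1 + M^{2} + M \left(-25 + 5 M\right)$)
$26 \left(F{\left(36 \right)} - 1326\right) = 26 \left(\left(1 - 900 + 6 \cdot 36^{2}\right) - 1326\right) = 26 \left(\left(1 - 900 + 6 \cdot 1296\right) - 1326\right) = 26 \left(\left(1 - 900 + 7776\right) - 1326\right) = 26 \left(6877 - 1326\right) = 26 \cdot 5551 = 144326$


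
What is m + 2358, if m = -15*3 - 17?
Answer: 2296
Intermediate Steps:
m = -62 (m = -45 - 17 = -62)
m + 2358 = -62 + 2358 = 2296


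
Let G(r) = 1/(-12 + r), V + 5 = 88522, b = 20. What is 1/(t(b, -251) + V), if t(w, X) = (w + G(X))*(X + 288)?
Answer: 263/23474554 ≈ 1.1204e-5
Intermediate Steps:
V = 88517 (V = -5 + 88522 = 88517)
t(w, X) = (288 + X)*(w + 1/(-12 + X)) (t(w, X) = (w + 1/(-12 + X))*(X + 288) = (w + 1/(-12 + X))*(288 + X) = (288 + X)*(w + 1/(-12 + X)))
1/(t(b, -251) + V) = 1/((288 - 251 + 20*(-12 - 251)*(288 - 251))/(-12 - 251) + 88517) = 1/((288 - 251 + 20*(-263)*37)/(-263) + 88517) = 1/(-(288 - 251 - 194620)/263 + 88517) = 1/(-1/263*(-194583) + 88517) = 1/(194583/263 + 88517) = 1/(23474554/263) = 263/23474554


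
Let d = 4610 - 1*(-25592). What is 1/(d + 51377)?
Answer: 1/81579 ≈ 1.2258e-5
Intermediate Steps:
d = 30202 (d = 4610 + 25592 = 30202)
1/(d + 51377) = 1/(30202 + 51377) = 1/81579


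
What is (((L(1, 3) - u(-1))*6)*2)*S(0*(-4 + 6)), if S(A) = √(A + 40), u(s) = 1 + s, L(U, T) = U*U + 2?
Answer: 72*√10 ≈ 227.68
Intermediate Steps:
L(U, T) = 2 + U² (L(U, T) = U² + 2 = 2 + U²)
S(A) = √(40 + A)
(((L(1, 3) - u(-1))*6)*2)*S(0*(-4 + 6)) = ((((2 + 1²) - (1 - 1))*6)*2)*√(40 + 0*(-4 + 6)) = ((((2 + 1) - 1*0)*6)*2)*√(40 + 0*2) = (((3 + 0)*6)*2)*√(40 + 0) = ((3*6)*2)*√40 = (18*2)*(2*√10) = 36*(2*√10) = 72*√10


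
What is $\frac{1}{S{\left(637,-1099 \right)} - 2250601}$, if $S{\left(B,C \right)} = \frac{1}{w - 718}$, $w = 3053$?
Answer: $- \frac{2335}{5255153334} \approx -4.4433 \cdot 10^{-7}$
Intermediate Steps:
$S{\left(B,C \right)} = \frac{1}{2335}$ ($S{\left(B,C \right)} = \frac{1}{3053 - 718} = \frac{1}{2335}$)
$\frac{1}{S{\left(637,-1099 \right)} - 2250601} = \frac{1}{\frac{1}{2335} - 2250601} = \frac{1}{- \frac{5255153334}{2335}} = - \frac{2335}{5255153334}$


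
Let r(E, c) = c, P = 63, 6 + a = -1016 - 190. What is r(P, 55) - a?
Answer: 1267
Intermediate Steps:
a = -1212 (a = -6 + (-1016 - 190) = -6 - 1206 = -1212)
r(P, 55) - a = 55 - 1*(-1212) = 55 + 1212 = 1267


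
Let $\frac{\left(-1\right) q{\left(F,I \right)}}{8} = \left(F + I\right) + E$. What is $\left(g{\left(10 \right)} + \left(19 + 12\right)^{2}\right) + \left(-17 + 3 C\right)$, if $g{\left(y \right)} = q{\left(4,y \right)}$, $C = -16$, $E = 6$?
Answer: $736$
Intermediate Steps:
$q{\left(F,I \right)} = -48 - 8 F - 8 I$ ($q{\left(F,I \right)} = - 8 \left(\left(F + I\right) + 6\right) = - 8 \left(6 + F + I\right) = -48 - 8 F - 8 I$)
$g{\left(y \right)} = -80 - 8 y$ ($g{\left(y \right)} = -48 - 32 - 8 y = -80 - 8 y$)
$\left(g{\left(10 \right)} + \left(19 + 12\right)^{2}\right) + \left(-17 + 3 C\right) = \left(\left(-80 - 80\right) + \left(19 + 12\right)^{2}\right) + \left(-17 + 3 \left(-16\right)\right) = \left(\left(-80 - 80\right) + 31^{2}\right) - 65 = \left(-160 + 961\right) - 65 = 801 - 65 = 736$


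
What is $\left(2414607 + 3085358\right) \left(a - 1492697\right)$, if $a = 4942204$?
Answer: $18972167767255$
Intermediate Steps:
$\left(2414607 + 3085358\right) \left(a - 1492697\right) = \left(2414607 + 3085358\right) \left(4942204 - 1492697\right) = 5499965 \cdot 3449507 = 18972167767255$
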